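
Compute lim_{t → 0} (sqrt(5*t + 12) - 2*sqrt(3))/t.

A 0/0 form; rationalise with √(12 + 5t) + √12. This collapses the numerator to 5t, leaving 5/(√(12 + 5t) + √12) → 5/(2√12) = 5*√(3)/12.

5*√(3)/12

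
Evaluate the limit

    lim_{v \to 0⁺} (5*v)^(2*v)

1

Base → 0⁺ and exponent → 0⁺: a 0^0 form.
Take logs: 2v·ln(5v). This is 0·(−∞); rewriting as ln(5v)/(1/(2v)) and applying L'Hôpital gives 0.
Hence the limit is e^0 = 1.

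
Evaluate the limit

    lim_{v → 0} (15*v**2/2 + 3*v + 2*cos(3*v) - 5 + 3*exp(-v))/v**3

Substitution gives 0/0 (the numerator vanishes to order 3).
Expand each term to order v^3: the coefficient of v^3 in 2·cos(3v) is 0 and in 3·e^(-v) is -1/2.
Lower-order terms cancel with the polynomial part, so the numerator is (-1/2)·v^3 + o(v^3), and the limit is (-1/2)/(1) = -1/2.

-1/2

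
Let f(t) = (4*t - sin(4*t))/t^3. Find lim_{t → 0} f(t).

Direct substitution gives 0/0.
Apply L'Hôpital: lim (4 - 4*cos(4*t))/(3*t^2), still 0/0.
Apply L'Hôpital: lim (16*sin(4*t))/(6*t), still 0/0.
After 3 applications of L'Hôpital's rule the quotient is (64*cos(4*t))/(6); substituting t = 0 gives 32/3.

32/3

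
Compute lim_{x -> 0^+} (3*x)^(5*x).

Base → 0⁺ and exponent → 0⁺: a 0^0 form.
Take logs: 5x·ln(3x). This is 0·(−∞); rewriting as ln(3x)/(1/(5x)) and applying L'Hôpital gives 0.
Hence the limit is e^0 = 1.

1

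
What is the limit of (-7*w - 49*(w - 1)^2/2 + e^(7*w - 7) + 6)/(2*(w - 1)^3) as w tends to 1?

343/12

Direct substitution gives 0/0.
Apply L'Hôpital: lim (-49*w + 7*e^(7*w - 7) + 42)/(6*(w - 1)^2), still 0/0.
Apply L'Hôpital: lim (49*e^(7*w - 7) - 49)/(12*w - 12), still 0/0.
After 3 applications of L'Hôpital's rule the quotient is (343*e^(7*w - 7))/(12); substituting w = 1 gives 343/12.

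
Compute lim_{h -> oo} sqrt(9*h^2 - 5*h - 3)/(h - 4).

For large |h|, √(9*h^2 - 5*h - 3) ≈ √9·|h| and the denominator ≈ h.
Since h → +∞, |h| = h, giving √9/(1) = 3.

3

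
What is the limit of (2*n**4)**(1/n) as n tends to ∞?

1

Base → ∞ and exponent → 0: an ∞^0 form.
Take logs: (1/n)·ln(2·n^4) = (ln 2 + 4·ln n)/n → 0.
So the limit is e^0 = 1.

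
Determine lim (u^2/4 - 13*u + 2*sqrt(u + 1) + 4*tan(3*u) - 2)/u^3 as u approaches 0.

289/8

Substitution gives 0/0 (the numerator vanishes to order 3).
Expand each term to order u^3: the coefficient of u^3 in 2·√(1 + u) is 1/8 and in 4·tan(3u) is 36.
Lower-order terms cancel with the polynomial part, so the numerator is (289/8)·u^3 + o(u^3), and the limit is (289/8)/(1) = 289/8.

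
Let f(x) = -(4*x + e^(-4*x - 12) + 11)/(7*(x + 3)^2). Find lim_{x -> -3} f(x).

-8/7

Direct substitution gives 0/0.
Apply L'Hôpital: lim (4 - 4*e^(-4*x - 12))/(-14*x - 42), still 0/0.
After 2 applications of L'Hôpital's rule the quotient is (16*e^(-4*x - 12))/(-14); substituting x = -3 gives -8/7.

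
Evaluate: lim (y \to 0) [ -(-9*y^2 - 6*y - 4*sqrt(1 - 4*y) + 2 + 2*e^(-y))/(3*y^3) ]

Substitution gives 0/0 (the numerator vanishes to order 3).
Expand each term to order y^3: the coefficient of y^3 in 2·e^(-y) is -1/3 and in -4·√(1 - 4y) is 16.
Lower-order terms cancel with the polynomial part, so the numerator is (47/3)·y^3 + o(y^3), and the limit is (47/3)/(-3) = -47/9.

-47/9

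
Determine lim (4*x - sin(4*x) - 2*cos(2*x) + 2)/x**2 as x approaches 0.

4

Substitution gives 0/0 (the numerator vanishes to order 2).
Expand each term to order x^2: the coefficient of x^2 in -2·cos(2x) is 4 and in −sin(4x) is 0.
Lower-order terms cancel with the polynomial part, so the numerator is (4)·x^2 + o(x^2), and the limit is (4)/(1) = 4.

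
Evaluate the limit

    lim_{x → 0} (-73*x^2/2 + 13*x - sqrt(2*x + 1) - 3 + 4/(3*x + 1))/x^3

Substitution gives 0/0; apply L'Hôpital's rule 3 times.
After differentiating numerator and denominator 3 times the quotient is (-648/(3*x + 1)^4 - 3/(2*x + 1)^(5/2))/(6); at x = 0 this is -217/2.

-217/2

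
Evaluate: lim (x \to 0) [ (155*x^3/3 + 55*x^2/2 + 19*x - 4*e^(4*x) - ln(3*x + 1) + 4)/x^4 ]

Substitution gives 0/0; apply L'Hôpital's rule 4 times.
After differentiating numerator and denominator 4 times the quotient is (-1024*e^(4*x) + 486/(3*x + 1)^4)/(24); at x = 0 this is -269/12.

-269/12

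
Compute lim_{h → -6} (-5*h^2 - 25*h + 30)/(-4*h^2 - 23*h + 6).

7/5

Since h = -6 makes numerator and denominator zero, (h + 6) divides both.
Cancelling it gives (5 - 5*h)/(1 - 4*h); now plug in h = -6 to get 7/5.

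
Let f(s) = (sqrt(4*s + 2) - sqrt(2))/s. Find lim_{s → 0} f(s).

Substitution gives 0/0. Multiply numerator and denominator by the conjugate √(2 + 4s) + √2.
The numerator becomes (2 + 4s) − 2 = 4s, so the expression simplifies to 4/(√(2 + 4s) + √2).
Letting s → 0 gives 4/(2√2) = √(2).

√(2)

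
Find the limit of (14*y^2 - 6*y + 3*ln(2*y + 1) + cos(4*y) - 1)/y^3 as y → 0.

8

Substitution gives 0/0; apply L'Hôpital's rule 3 times.
After differentiating numerator and denominator 3 times the quotient is (64*sin(4*y) + 48/(2*y + 1)^3)/(6); at y = 0 this is 8.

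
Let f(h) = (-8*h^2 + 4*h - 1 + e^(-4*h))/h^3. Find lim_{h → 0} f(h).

-32/3

Direct substitution gives 0/0.
Apply L'Hôpital: lim (-16*h + 4 - 4*e^(-4*h))/(3*h^2), still 0/0.
Apply L'Hôpital: lim (-16 + 16*e^(-4*h))/(6*h), still 0/0.
After 3 applications of L'Hôpital's rule the quotient is (-64*e^(-4*h))/(6); substituting h = 0 gives -32/3.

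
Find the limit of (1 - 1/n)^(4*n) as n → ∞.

e^(-4)

The base → 1 and the exponent → ∞: a 1^∞ form.
Take logarithms: (4n)·ln(1 - 1/n). Since ln(1+u) ~ u for small u, this behaves like (4n)·(-1/n) → -4.
So the limit is e^(-4).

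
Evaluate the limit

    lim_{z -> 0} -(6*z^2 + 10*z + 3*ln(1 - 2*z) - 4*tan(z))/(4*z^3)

7/3

Substitution gives 0/0 (the numerator vanishes to order 3).
Expand each term to order z^3: the coefficient of z^3 in 3·ln(1 - 2z) is -8 and in -4·tan(z) is -4/3.
Lower-order terms cancel with the polynomial part, so the numerator is (-28/3)·z^3 + o(z^3), and the limit is (-28/3)/(-4) = 7/3.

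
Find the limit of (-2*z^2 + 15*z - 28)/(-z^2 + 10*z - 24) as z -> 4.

-1/2

Direct substitution gives 0/0, so factor. Both numerator and denominator have (z - 4) as a factor.
After cancelling, the expression reduces to (7 - 2*z)/(6 - z).
Substituting z = 4 gives -1/2.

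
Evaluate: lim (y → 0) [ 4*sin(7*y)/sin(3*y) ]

Substitution gives 0/0.
Divide numerator and denominator by y: sin(7y)/y → 7 and sin(3y)/y → 3, so the limit is 4·7/3 = 28/3.

28/3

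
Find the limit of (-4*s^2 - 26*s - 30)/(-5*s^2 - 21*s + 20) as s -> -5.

Direct substitution gives 0/0, so factor. Both numerator and denominator have (s + 5) as a factor.
After cancelling, the expression reduces to (-4*s - 6)/(4 - 5*s).
Substituting s = -5 gives 14/29.

14/29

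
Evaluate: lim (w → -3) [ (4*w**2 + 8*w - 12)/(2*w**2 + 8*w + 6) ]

4

Direct substitution gives 0/0, so factor. Both numerator and denominator have (w + 3) as a factor.
After cancelling, the expression reduces to (4*w - 4)/(2*w + 2).
Substituting w = -3 gives 4.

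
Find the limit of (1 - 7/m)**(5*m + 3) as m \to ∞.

e^(-35)

Let L be the limit and take ln: ln L = lim (5m + 3)·ln(1 - 7/m) = lim (5m + 3)·(-7/m + O(1/m²)) = -35.
Hence L = e^(-35).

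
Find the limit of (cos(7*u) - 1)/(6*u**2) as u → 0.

Direct substitution gives 0/0.
Apply L'Hôpital: lim (-7*sin(7*u))/(12*u), still 0/0.
After 2 applications of L'Hôpital's rule the quotient is (-49*cos(7*u))/(12); substituting u = 0 gives -49/12.

-49/12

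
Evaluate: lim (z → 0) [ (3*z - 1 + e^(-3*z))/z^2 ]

Direct substitution gives 0/0.
Apply L'Hôpital: lim (3 - 3*e^(-3*z))/(2*z), still 0/0.
After 2 applications of L'Hôpital's rule the quotient is (9*e^(-3*z))/(2); substituting z = 0 gives 9/2.

9/2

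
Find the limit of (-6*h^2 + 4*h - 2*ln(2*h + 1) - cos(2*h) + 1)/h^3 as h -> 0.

-16/3

Substitution gives 0/0; apply L'Hôpital's rule 3 times.
After differentiating numerator and denominator 3 times the quotient is (-8*sin(2*h) - 32/(2*h + 1)^3)/(6); at h = 0 this is -16/3.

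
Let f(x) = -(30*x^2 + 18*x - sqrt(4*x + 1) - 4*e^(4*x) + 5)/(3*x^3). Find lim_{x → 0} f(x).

140/9

Substitution gives 0/0 (the numerator vanishes to order 3).
Expand each term to order x^3: the coefficient of x^3 in −√(1 + 4x) is -4 and in -4·e^(4x) is -128/3.
Lower-order terms cancel with the polynomial part, so the numerator is (-140/3)·x^3 + o(x^3), and the limit is (-140/3)/(-3) = 140/9.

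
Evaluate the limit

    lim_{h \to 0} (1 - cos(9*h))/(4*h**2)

Substitution gives 0/0.
Use (1 − cos u)/u² → 1/2 with u = 9h: the limit is 9²/(2·4) = 81/8.

81/8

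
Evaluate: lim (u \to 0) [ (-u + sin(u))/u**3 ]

-1/6

Direct substitution gives 0/0.
Apply L'Hôpital: lim (cos(u) - 1)/(3*u^2), still 0/0.
Apply L'Hôpital: lim (-sin(u))/(6*u), still 0/0.
After 3 applications of L'Hôpital's rule the quotient is (-cos(u))/(6); substituting u = 0 gives -1/6.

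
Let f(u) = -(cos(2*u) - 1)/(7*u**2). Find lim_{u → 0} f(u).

2/7

Direct substitution gives 0/0.
Apply L'Hôpital: lim (-2*sin(2*u))/(-14*u), still 0/0.
After 2 applications of L'Hôpital's rule the quotient is (-4*cos(2*u))/(-14); substituting u = 0 gives 2/7.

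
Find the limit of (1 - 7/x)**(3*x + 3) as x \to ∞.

e^(-21)

Write it as [(1 - 7/x)^x]^(3) · (1 - 7/x)^(3). The bracketed term tends to e^(-7) and the second factor to 1, so the limit is e^(-21).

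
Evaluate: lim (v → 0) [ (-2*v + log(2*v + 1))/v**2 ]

-2

Direct substitution gives 0/0.
Apply L'Hôpital: lim (-2 + 2/(2*v + 1))/(2*v), still 0/0.
After 2 applications of L'Hôpital's rule the quotient is (-4/(2*v + 1)^2)/(2); substituting v = 0 gives -2.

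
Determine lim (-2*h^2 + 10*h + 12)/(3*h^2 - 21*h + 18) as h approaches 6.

Direct substitution gives 0/0, so factor. Both numerator and denominator have (h - 6) as a factor.
After cancelling, the expression reduces to (-2*h - 2)/(3*h - 3).
Substituting h = 6 gives -14/15.

-14/15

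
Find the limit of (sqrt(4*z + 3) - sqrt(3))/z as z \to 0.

2*√(3)/3

Substitution gives 0/0. Multiply numerator and denominator by the conjugate √(3 + 4z) + √3.
The numerator becomes (3 + 4z) − 3 = 4z, so the expression simplifies to 4/(√(3 + 4z) + √3).
Letting z → 0 gives 4/(2√3) = 2*√(3)/3.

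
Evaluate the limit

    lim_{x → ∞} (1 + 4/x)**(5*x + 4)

e^(20)

Let L be the limit and take ln: ln L = lim (5x + 4)·ln(1 + 4/x) = lim (5x + 4)·(4/x + O(1/x²)) = 20.
Hence L = e^(20).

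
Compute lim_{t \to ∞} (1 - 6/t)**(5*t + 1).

e^(-30)

The base → 1 and the exponent → ∞: a 1^∞ form.
Take logarithms: (5t + 1)·ln(1 - 6/t). Since ln(1+u) ~ u for small u, this behaves like (5t)·(-6/t) → -30.
So the limit is e^(-30).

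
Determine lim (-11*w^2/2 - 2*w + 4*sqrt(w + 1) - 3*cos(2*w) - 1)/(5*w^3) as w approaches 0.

1/20

Substitution gives 0/0; apply L'Hôpital's rule 3 times.
After differentiating numerator and denominator 3 times the quotient is (-24*sin(2*w) + 3/(2*(w + 1)^(5/2)))/(30); at w = 0 this is 1/20.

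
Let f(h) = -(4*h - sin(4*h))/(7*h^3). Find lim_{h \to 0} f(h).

Direct substitution gives 0/0.
Apply L'Hôpital: lim (4 - 4*cos(4*h))/(-21*h^2), still 0/0.
Apply L'Hôpital: lim (16*sin(4*h))/(-42*h), still 0/0.
After 3 applications of L'Hôpital's rule the quotient is (64*cos(4*h))/(-42); substituting h = 0 gives -32/21.

-32/21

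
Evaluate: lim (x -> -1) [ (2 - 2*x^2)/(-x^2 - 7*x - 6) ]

Since x = -1 makes numerator and denominator zero, (x + 1) divides both.
Cancelling it gives (2 - 2*x)/(-x - 6); now plug in x = -1 to get -4/5.

-4/5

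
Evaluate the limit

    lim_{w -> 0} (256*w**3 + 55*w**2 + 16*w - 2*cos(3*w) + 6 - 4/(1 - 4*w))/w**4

Substitution gives 0/0; apply L'Hôpital's rule 4 times.
After differentiating numerator and denominator 4 times the quotient is (-162*cos(3*w) + 24576/(4*w - 1)^5)/(24); at w = 0 this is -4123/4.

-4123/4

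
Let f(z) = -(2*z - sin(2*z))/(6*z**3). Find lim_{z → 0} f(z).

Direct substitution gives 0/0.
Apply L'Hôpital: lim (2 - 2*cos(2*z))/(-18*z^2), still 0/0.
Apply L'Hôpital: lim (4*sin(2*z))/(-36*z), still 0/0.
After 3 applications of L'Hôpital's rule the quotient is (8*cos(2*z))/(-36); substituting z = 0 gives -2/9.

-2/9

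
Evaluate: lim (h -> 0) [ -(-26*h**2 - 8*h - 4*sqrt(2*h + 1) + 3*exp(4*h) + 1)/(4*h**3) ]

-15/2

Substitution gives 0/0; apply L'Hôpital's rule 3 times.
After differentiating numerator and denominator 3 times the quotient is (192*e^(4*h) - 12/(2*h + 1)^(5/2))/(-24); at h = 0 this is -15/2.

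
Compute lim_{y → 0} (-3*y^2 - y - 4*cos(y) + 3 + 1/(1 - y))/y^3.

1

Substitution gives 0/0 (the numerator vanishes to order 3).
Expand each term to order y^3: the coefficient of y^3 in -4·cos(y) is 0 and in 1/(1 - y) is 1.
Lower-order terms cancel with the polynomial part, so the numerator is (1)·y^3 + o(y^3), and the limit is (1)/(1) = 1.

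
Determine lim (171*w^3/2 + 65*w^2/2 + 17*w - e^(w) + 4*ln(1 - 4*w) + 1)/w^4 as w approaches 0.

Substitution gives 0/0; apply L'Hôpital's rule 4 times.
After differentiating numerator and denominator 4 times the quotient is (-e^(w) - 6144/(4*w - 1)^4)/(24); at w = 0 this is -6145/24.

-6145/24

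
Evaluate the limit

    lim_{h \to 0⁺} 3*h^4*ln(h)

0

This is a 0·(−∞) form. Rewrite as 3·ln(h) / h^(−4) and apply L'Hôpital:
the derivative quotient is 3·(1/h) / (−4·h^(−5)) = (-3/4)·h^4 → 0.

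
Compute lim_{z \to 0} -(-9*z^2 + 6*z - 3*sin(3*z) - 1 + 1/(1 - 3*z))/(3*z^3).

Substitution gives 0/0 (the numerator vanishes to order 3).
Expand each term to order z^3: the coefficient of z^3 in 1/(1 - 3z) is 27 and in -3·sin(3z) is 27/2.
Lower-order terms cancel with the polynomial part, so the numerator is (81/2)·z^3 + o(z^3), and the limit is (81/2)/(-3) = -27/2.

-27/2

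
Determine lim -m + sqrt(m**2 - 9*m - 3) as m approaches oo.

This has the form ∞ − ∞. Multiply and divide by the conjugate √(m^2 - 9*m - 3) + m.
That gives (-9m - 3) / (√(m^2 - 9*m - 3) + m).
Divide numerator and denominator by m: the limit is -9/(2·1) = -9/2.

-9/2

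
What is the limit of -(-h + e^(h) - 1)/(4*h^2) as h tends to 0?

-1/8

Direct substitution gives 0/0.
Apply L'Hôpital: lim (e^(h) - 1)/(-8*h), still 0/0.
After 2 applications of L'Hôpital's rule the quotient is (e^(h))/(-8); substituting h = 0 gives -1/8.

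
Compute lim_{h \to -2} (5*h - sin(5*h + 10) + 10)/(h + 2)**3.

125/6

Direct substitution gives 0/0.
Apply L'Hôpital: lim (5 - 5*cos(5*h + 10))/(3*(h + 2)^2), still 0/0.
Apply L'Hôpital: lim (25*sin(5*h + 10))/(6*h + 12), still 0/0.
After 3 applications of L'Hôpital's rule the quotient is (125*cos(5*h + 10))/(6); substituting h = -2 gives 125/6.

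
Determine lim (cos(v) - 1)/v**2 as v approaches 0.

Direct substitution gives 0/0.
Apply L'Hôpital: lim (-sin(v))/(2*v), still 0/0.
After 2 applications of L'Hôpital's rule the quotient is (-cos(v))/(2); substituting v = 0 gives -1/2.

-1/2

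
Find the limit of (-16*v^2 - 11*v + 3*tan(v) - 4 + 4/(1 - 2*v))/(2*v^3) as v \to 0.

33/2

Substitution gives 0/0 (the numerator vanishes to order 3).
Expand each term to order v^3: the coefficient of v^3 in 4·1/(1 - 2v) is 32 and in 3·tan(v) is 1.
Lower-order terms cancel with the polynomial part, so the numerator is (33)·v^3 + o(v^3), and the limit is (33)/(2) = 33/2.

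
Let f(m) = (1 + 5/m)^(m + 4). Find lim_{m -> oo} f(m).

e^(5)

Let L be the limit and take ln: ln L = lim (m + 4)·ln(1 + 5/m) = lim (m + 4)·(5/m + O(1/m²)) = 5.
Hence L = e^(5).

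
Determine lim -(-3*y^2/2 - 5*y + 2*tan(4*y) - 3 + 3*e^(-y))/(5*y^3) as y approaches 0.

-253/30

Substitution gives 0/0 (the numerator vanishes to order 3).
Expand each term to order y^3: the coefficient of y^3 in 3·e^(-y) is -1/2 and in 2·tan(4y) is 128/3.
Lower-order terms cancel with the polynomial part, so the numerator is (253/6)·y^3 + o(y^3), and the limit is (253/6)/(-5) = -253/30.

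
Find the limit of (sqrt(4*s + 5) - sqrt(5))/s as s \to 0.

2*√(5)/5

Substitution gives 0/0. Multiply numerator and denominator by the conjugate √(5 + 4s) + √5.
The numerator becomes (5 + 4s) − 5 = 4s, so the expression simplifies to 4/(√(5 + 4s) + √5).
Letting s → 0 gives 4/(2√5) = 2*√(5)/5.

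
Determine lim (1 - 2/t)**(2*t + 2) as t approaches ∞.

e^(-4)

Let L be the limit and take ln: ln L = lim (2t + 2)·ln(1 - 2/t) = lim (2t + 2)·(-2/t + O(1/t²)) = -4.
Hence L = e^(-4).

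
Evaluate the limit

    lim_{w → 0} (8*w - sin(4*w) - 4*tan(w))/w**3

Substitution gives 0/0; apply L'Hôpital's rule 3 times.
After differentiating numerator and denominator 3 times the quotient is (64*cos(4*w) - 24*tan(w)^4 - 32*tan(w)^2 - 8)/(6); at w = 0 this is 28/3.

28/3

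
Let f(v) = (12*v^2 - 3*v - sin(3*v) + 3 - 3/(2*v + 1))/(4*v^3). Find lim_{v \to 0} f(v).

57/8

Substitution gives 0/0 (the numerator vanishes to order 3).
Expand each term to order v^3: the coefficient of v^3 in -3·1/(1 + 2v) is 24 and in −sin(3v) is 9/2.
Lower-order terms cancel with the polynomial part, so the numerator is (57/2)·v^3 + o(v^3), and the limit is (57/2)/(4) = 57/8.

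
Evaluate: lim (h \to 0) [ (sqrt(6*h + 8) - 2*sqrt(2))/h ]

3*√(2)/4

A 0/0 form; rationalise with √(8 + 6h) + √8. This collapses the numerator to 6h, leaving 6/(√(8 + 6h) + √8) → 6/(2√8) = 3*√(2)/4.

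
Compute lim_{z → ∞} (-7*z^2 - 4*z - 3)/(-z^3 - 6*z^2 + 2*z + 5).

The denominator has degree 3 and the numerator degree 2. Dividing numerator and denominator by z^3 sends every term to 0 except the leading denominator term, so the limit is 0.

0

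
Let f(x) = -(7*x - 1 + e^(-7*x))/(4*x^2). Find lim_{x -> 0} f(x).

Direct substitution gives 0/0.
Apply L'Hôpital: lim (7 - 7*e^(-7*x))/(-8*x), still 0/0.
After 2 applications of L'Hôpital's rule the quotient is (49*e^(-7*x))/(-8); substituting x = 0 gives -49/8.

-49/8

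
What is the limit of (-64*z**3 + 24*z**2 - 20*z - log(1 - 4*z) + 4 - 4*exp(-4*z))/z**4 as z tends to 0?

64/3

Substitution gives 0/0 (the numerator vanishes to order 4).
Expand each term to order z^4: the coefficient of z^4 in −ln(1 - 4z) is 64 and in -4·e^(-4z) is -128/3.
Lower-order terms cancel with the polynomial part, so the numerator is (64/3)·z^4 + o(z^4), and the limit is (64/3)/(1) = 64/3.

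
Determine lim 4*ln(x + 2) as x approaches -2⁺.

As x → -2⁺, x + 2 → 0⁺ and ln(x + 2) → −∞.
Multiplying by 4 gives -∞.

-∞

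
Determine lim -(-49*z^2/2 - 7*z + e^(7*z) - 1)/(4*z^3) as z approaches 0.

-343/24

Direct substitution gives 0/0.
Apply L'Hôpital: lim (-49*z + 7*e^(7*z) - 7)/(-12*z^2), still 0/0.
Apply L'Hôpital: lim (49*e^(7*z) - 49)/(-24*z), still 0/0.
After 3 applications of L'Hôpital's rule the quotient is (343*e^(7*z))/(-24); substituting z = 0 gives -343/24.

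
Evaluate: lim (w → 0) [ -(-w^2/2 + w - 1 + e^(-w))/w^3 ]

Direct substitution gives 0/0.
Apply L'Hôpital: lim (-w + 1 - e^(-w))/(-3*w^2), still 0/0.
Apply L'Hôpital: lim (-1 + e^(-w))/(-6*w), still 0/0.
After 3 applications of L'Hôpital's rule the quotient is (-e^(-w))/(-6); substituting w = 0 gives 1/6.

1/6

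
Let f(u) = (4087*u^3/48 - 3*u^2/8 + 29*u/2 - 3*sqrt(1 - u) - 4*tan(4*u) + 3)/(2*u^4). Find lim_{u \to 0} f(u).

Substitution gives 0/0 (the numerator vanishes to order 4).
Expand each term to order u^4: the coefficient of u^4 in -4·tan(4u) is 0 and in -3·√(1 - u) is 15/128.
Lower-order terms cancel with the polynomial part, so the numerator is (15/128)·u^4 + o(u^4), and the limit is (15/128)/(2) = 15/256.

15/256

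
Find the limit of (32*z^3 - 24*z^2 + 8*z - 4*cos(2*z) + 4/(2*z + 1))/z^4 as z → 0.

Substitution gives 0/0 (the numerator vanishes to order 4).
Expand each term to order z^4: the coefficient of z^4 in 4·1/(1 + 2z) is 64 and in -4·cos(2z) is -8/3.
Lower-order terms cancel with the polynomial part, so the numerator is (184/3)·z^4 + o(z^4), and the limit is (184/3)/(1) = 184/3.

184/3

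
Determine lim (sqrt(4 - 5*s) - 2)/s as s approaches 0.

-5/4

Substitution gives 0/0. Multiply numerator and denominator by the conjugate √(4 - 5s) + √4.
The numerator becomes (4 - 5s) − 4 = -5s, so the expression simplifies to -5/(√(4 - 5s) + √4).
Letting s → 0 gives -5/(2√4) = -5/4.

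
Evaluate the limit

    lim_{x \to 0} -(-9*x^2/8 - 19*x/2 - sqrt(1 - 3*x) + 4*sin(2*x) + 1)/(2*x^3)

Substitution gives 0/0; apply L'Hôpital's rule 3 times.
After differentiating numerator and denominator 3 times the quotient is (-32*cos(2*x) + 81/(8*(1 - 3*x)^(5/2)))/(-12); at x = 0 this is 175/96.

175/96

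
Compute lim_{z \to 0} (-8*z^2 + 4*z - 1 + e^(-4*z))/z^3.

-32/3

Direct substitution gives 0/0.
Apply L'Hôpital: lim (-16*z + 4 - 4*e^(-4*z))/(3*z^2), still 0/0.
Apply L'Hôpital: lim (-16 + 16*e^(-4*z))/(6*z), still 0/0.
After 3 applications of L'Hôpital's rule the quotient is (-64*e^(-4*z))/(6); substituting z = 0 gives -32/3.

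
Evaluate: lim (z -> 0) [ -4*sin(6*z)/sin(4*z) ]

-6

Substitution gives 0/0.
Divide numerator and denominator by z: sin(6z)/z → 6 and sin(4z)/z → 4, so the limit is -4·6/4 = -6.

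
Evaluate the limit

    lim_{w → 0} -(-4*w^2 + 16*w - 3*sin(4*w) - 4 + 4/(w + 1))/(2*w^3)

-14

Substitution gives 0/0; apply L'Hôpital's rule 3 times.
After differentiating numerator and denominator 3 times the quotient is (192*cos(4*w) - 24/(w + 1)^4)/(-12); at w = 0 this is -14.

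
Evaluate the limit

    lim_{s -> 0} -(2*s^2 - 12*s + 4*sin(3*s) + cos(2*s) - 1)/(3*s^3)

6

Substitution gives 0/0 (the numerator vanishes to order 3).
Expand each term to order s^3: the coefficient of s^3 in 4·sin(3s) is -18 and in cos(2s) is 0.
Lower-order terms cancel with the polynomial part, so the numerator is (-18)·s^3 + o(s^3), and the limit is (-18)/(-3) = 6.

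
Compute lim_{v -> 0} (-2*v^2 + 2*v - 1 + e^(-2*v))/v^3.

Direct substitution gives 0/0.
Apply L'Hôpital: lim (-4*v + 2 - 2*e^(-2*v))/(3*v^2), still 0/0.
Apply L'Hôpital: lim (-4 + 4*e^(-2*v))/(6*v), still 0/0.
After 3 applications of L'Hôpital's rule the quotient is (-8*e^(-2*v))/(6); substituting v = 0 gives -4/3.

-4/3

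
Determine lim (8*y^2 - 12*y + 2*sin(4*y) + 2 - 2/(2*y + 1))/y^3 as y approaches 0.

-16/3

Substitution gives 0/0; apply L'Hôpital's rule 3 times.
After differentiating numerator and denominator 3 times the quotient is (-128*cos(4*y) + 96/(2*y + 1)^4)/(6); at y = 0 this is -16/3.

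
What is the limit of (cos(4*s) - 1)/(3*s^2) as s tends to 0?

-8/3

Direct substitution gives 0/0.
Apply L'Hôpital: lim (-4*sin(4*s))/(6*s), still 0/0.
After 2 applications of L'Hôpital's rule the quotient is (-16*cos(4*s))/(6); substituting s = 0 gives -8/3.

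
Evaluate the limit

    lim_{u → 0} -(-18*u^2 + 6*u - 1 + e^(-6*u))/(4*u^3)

9

Direct substitution gives 0/0.
Apply L'Hôpital: lim (-36*u + 6 - 6*e^(-6*u))/(-12*u^2), still 0/0.
Apply L'Hôpital: lim (-36 + 36*e^(-6*u))/(-24*u), still 0/0.
After 3 applications of L'Hôpital's rule the quotient is (-216*e^(-6*u))/(-24); substituting u = 0 gives 9.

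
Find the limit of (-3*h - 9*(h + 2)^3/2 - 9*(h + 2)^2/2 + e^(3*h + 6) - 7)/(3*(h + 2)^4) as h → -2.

9/8

Direct substitution gives 0/0.
Apply L'Hôpital: lim (-9*h - 27*(h + 2)^2/2 + 3*e^(3*h + 6) - 21)/(12*(h + 2)^3), still 0/0.
Apply L'Hôpital: lim (-27*h + 9*e^(3*h + 6) - 63)/(36*(h + 2)^2), still 0/0.
Apply L'Hôpital: lim (27*e^(3*h + 6) - 27)/(72*h + 144), still 0/0.
After 4 applications of L'Hôpital's rule the quotient is (81*e^(3*h + 6))/(72); substituting h = -2 gives 9/8.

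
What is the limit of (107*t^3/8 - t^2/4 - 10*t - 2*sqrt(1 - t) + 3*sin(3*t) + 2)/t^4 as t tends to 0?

Substitution gives 0/0; apply L'Hôpital's rule 4 times.
After differentiating numerator and denominator 4 times the quotient is (243*sin(3*t) + 15/(8*(1 - t)^(7/2)))/(24); at t = 0 this is 5/64.

5/64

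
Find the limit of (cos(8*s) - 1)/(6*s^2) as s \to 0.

Direct substitution gives 0/0.
Apply L'Hôpital: lim (-8*sin(8*s))/(12*s), still 0/0.
After 2 applications of L'Hôpital's rule the quotient is (-64*cos(8*s))/(12); substituting s = 0 gives -16/3.

-16/3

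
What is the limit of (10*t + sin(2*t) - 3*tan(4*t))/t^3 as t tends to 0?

-196/3

Substitution gives 0/0; apply L'Hôpital's rule 3 times.
After differentiating numerator and denominator 3 times the quotient is (-8*cos(2*t) - 1152*tan(4*t)^4 - 1536*tan(4*t)^2 - 384)/(6); at t = 0 this is -196/3.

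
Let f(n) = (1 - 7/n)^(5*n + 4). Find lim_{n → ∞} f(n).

e^(-35)

Let L be the limit and take ln: ln L = lim (5n + 4)·ln(1 - 7/n) = lim (5n + 4)·(-7/n + O(1/n²)) = -35.
Hence L = e^(-35).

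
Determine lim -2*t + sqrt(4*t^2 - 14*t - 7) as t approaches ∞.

This has the form ∞ − ∞. Multiply and divide by the conjugate √(4*t^2 - 14*t - 7) + 2t.
That gives (-14t - 7) / (√(4*t^2 - 14*t - 7) + 2t).
Divide numerator and denominator by t: the limit is -14/(2·2) = -7/2.

-7/2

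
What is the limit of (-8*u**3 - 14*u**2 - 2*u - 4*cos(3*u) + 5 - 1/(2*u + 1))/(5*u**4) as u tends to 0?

Substitution gives 0/0 (the numerator vanishes to order 4).
Expand each term to order u^4: the coefficient of u^4 in −1/(1 + 2u) is -16 and in -4·cos(3u) is -27/2.
Lower-order terms cancel with the polynomial part, so the numerator is (-59/2)·u^4 + o(u^4), and the limit is (-59/2)/(5) = -59/10.

-59/10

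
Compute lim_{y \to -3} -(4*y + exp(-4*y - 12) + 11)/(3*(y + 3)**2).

-8/3

Direct substitution gives 0/0.
Apply L'Hôpital: lim (4 - 4*e^(-4*y - 12))/(-6*y - 18), still 0/0.
After 2 applications of L'Hôpital's rule the quotient is (16*e^(-4*y - 12))/(-6); substituting y = -3 gives -8/3.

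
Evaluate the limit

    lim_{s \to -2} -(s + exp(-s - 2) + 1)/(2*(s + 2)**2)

Direct substitution gives 0/0.
Apply L'Hôpital: lim (1 - e^(-s - 2))/(-4*s - 8), still 0/0.
After 2 applications of L'Hôpital's rule the quotient is (e^(-s - 2))/(-4); substituting s = -2 gives -1/4.

-1/4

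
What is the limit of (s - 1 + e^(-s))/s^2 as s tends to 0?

1/2

Direct substitution gives 0/0.
Apply L'Hôpital: lim (1 - e^(-s))/(2*s), still 0/0.
After 2 applications of L'Hôpital's rule the quotient is (e^(-s))/(2); substituting s = 0 gives 1/2.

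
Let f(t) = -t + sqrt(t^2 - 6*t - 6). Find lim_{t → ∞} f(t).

-3

An ∞ − ∞ form. Rationalising with the conjugate, the difference becomes (-6t - 6) / (√(t^2 - 6*t - 6) + t).
For large t the denominator behaves like 2·t, so the quotient tends to -6/2 = -3.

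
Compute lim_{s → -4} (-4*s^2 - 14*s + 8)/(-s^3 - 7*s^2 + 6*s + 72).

At s = -4 both the top and bottom vanish — a removable singularity. Factoring out (s + 4) from each leaves (2 - 4*s)/(-s^2 - 3*s + 18), which at s = -4 equals 9/7.

9/7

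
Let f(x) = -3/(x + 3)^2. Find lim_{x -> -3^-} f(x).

-∞

As x → -3⁻, (x + 3) → 0⁻, so (x + 3)^2 → 0⁺ and -3/(x + 3)^2 → -∞.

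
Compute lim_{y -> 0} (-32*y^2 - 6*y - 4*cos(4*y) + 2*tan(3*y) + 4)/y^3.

18

Substitution gives 0/0 (the numerator vanishes to order 3).
Expand each term to order y^3: the coefficient of y^3 in 2·tan(3y) is 18 and in -4·cos(4y) is 0.
Lower-order terms cancel with the polynomial part, so the numerator is (18)·y^3 + o(y^3), and the limit is (18)/(1) = 18.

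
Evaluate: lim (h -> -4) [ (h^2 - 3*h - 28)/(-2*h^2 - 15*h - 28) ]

-11

At h = -4 both the top and bottom vanish — a removable singularity. Factoring out (h + 4) from each leaves (h - 7)/(-2*h - 7), which at h = -4 equals -11.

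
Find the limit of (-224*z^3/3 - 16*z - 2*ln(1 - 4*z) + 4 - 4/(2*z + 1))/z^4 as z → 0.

64

Substitution gives 0/0 (the numerator vanishes to order 4).
Expand each term to order z^4: the coefficient of z^4 in -2·ln(1 - 4z) is 128 and in -4·1/(1 + 2z) is -64.
Lower-order terms cancel with the polynomial part, so the numerator is (64)·z^4 + o(z^4), and the limit is (64)/(1) = 64.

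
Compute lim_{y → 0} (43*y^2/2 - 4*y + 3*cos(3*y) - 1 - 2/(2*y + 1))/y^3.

Substitution gives 0/0; apply L'Hôpital's rule 3 times.
After differentiating numerator and denominator 3 times the quotient is (81*sin(3*y) + 96/(2*y + 1)^4)/(6); at y = 0 this is 16.

16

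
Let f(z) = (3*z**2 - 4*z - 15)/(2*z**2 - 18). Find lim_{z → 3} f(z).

Direct substitution gives 0/0, so factor. Both numerator and denominator have (z - 3) as a factor.
After cancelling, the expression reduces to (3*z + 5)/(2*z + 6).
Substituting z = 3 gives 7/6.

7/6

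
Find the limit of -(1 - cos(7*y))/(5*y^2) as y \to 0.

-49/10

Substitution gives 0/0.
Use (1 − cos u)/u² → 1/2 with u = 7y: the limit is 7²/(2·(-5)) = -49/10.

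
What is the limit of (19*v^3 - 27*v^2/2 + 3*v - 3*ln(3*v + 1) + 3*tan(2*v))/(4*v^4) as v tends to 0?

Substitution gives 0/0; apply L'Hôpital's rule 4 times.
After differentiating numerator and denominator 4 times the quotient is (1152*tan(2*v)^3/cos(2*v)^2 + 768*tan(2*v)/cos(2*v)^2 + 1458/(3*v + 1)^4)/(96); at v = 0 this is 243/16.

243/16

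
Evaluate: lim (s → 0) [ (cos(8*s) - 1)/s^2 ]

Direct substitution gives 0/0.
Apply L'Hôpital: lim (-8*sin(8*s))/(2*s), still 0/0.
After 2 applications of L'Hôpital's rule the quotient is (-64*cos(8*s))/(2); substituting s = 0 gives -32.

-32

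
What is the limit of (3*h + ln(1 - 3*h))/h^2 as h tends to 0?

Direct substitution gives 0/0.
Apply L'Hôpital: lim (3 - 3/(1 - 3*h))/(2*h), still 0/0.
After 2 applications of L'Hôpital's rule the quotient is (-9/(1 - 3*h)^2)/(2); substituting h = 0 gives -9/2.

-9/2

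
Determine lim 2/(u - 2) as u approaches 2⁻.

-∞

As u → 2⁻, (u - 2) → 0⁻, so (u - 2)^1 → 0⁻ and 2/(u - 2)^1 → -∞.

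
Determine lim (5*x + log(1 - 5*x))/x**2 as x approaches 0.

Direct substitution gives 0/0.
Apply L'Hôpital: lim (5 - 5/(1 - 5*x))/(2*x), still 0/0.
After 2 applications of L'Hôpital's rule the quotient is (-25/(1 - 5*x)^2)/(2); substituting x = 0 gives -25/2.

-25/2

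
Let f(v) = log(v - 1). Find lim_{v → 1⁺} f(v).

-∞

As v → 1⁺, v - 1 → 0⁺ and ln(v - 1) → −∞.
Multiplying by 1 gives -∞.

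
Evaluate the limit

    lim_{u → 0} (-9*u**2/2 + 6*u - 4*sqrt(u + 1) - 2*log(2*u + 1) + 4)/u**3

Substitution gives 0/0; apply L'Hôpital's rule 3 times.
After differentiating numerator and denominator 3 times the quotient is (-32/(2*u + 1)^3 - 3/(2*(u + 1)^(5/2)))/(6); at u = 0 this is -67/12.

-67/12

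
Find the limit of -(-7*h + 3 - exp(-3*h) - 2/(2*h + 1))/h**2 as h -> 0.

Substitution gives 0/0; apply L'Hôpital's rule 2 times.
After differentiating numerator and denominator 2 times the quotient is (-9*e^(-3*h) - 16/(2*h + 1)^3)/(-2); at h = 0 this is 25/2.

25/2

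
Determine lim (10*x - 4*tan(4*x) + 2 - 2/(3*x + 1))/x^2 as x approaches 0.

-18

Substitution gives 0/0 (the numerator vanishes to order 2).
Expand each term to order x^2: the coefficient of x^2 in -4·tan(4x) is 0 and in -2·1/(1 + 3x) is -18.
Lower-order terms cancel with the polynomial part, so the numerator is (-18)·x^2 + o(x^2), and the limit is (-18)/(1) = -18.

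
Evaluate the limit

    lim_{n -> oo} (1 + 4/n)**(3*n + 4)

e^(12)

The base → 1 and the exponent → ∞: a 1^∞ form.
Take logarithms: (3n + 4)·ln(1 + 4/n). Since ln(1+u) ~ u for small u, this behaves like (3n)·(4/n) → 12.
So the limit is e^(12).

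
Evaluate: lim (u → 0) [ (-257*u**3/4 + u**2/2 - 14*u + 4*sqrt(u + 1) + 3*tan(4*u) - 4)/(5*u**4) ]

Substitution gives 0/0 (the numerator vanishes to order 4).
Expand each term to order u^4: the coefficient of u^4 in 3·tan(4u) is 0 and in 4·√(1 + u) is -5/32.
Lower-order terms cancel with the polynomial part, so the numerator is (-5/32)·u^4 + o(u^4), and the limit is (-5/32)/(5) = -1/32.

-1/32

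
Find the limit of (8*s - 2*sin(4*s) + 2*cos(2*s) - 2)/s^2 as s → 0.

Substitution gives 0/0 (the numerator vanishes to order 2).
Expand each term to order s^2: the coefficient of s^2 in 2·cos(2s) is -4 and in -2·sin(4s) is 0.
Lower-order terms cancel with the polynomial part, so the numerator is (-4)·s^2 + o(s^2), and the limit is (-4)/(1) = -4.

-4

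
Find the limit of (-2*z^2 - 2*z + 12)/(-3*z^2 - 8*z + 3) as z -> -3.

1

Since z = -3 makes numerator and denominator zero, (z + 3) divides both.
Cancelling it gives (4 - 2*z)/(1 - 3*z); now plug in z = -3 to get 1.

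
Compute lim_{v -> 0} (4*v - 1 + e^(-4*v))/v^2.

8

Direct substitution gives 0/0.
Apply L'Hôpital: lim (4 - 4*e^(-4*v))/(2*v), still 0/0.
After 2 applications of L'Hôpital's rule the quotient is (16*e^(-4*v))/(2); substituting v = 0 gives 8.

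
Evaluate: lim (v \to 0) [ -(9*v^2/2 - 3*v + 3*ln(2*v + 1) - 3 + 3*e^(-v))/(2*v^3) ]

-15/4

Substitution gives 0/0 (the numerator vanishes to order 3).
Expand each term to order v^3: the coefficient of v^3 in 3·e^(-v) is -1/2 and in 3·ln(1 + 2v) is 8.
Lower-order terms cancel with the polynomial part, so the numerator is (15/2)·v^3 + o(v^3), and the limit is (15/2)/(-2) = -15/4.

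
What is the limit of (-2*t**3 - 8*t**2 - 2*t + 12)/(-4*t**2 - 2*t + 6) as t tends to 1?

12/5

At t = 1 both the top and bottom vanish — a removable singularity. Factoring out (t - 1) from each leaves (-2*t^2 - 10*t - 12)/(-4*t - 6), which at t = 1 equals 12/5.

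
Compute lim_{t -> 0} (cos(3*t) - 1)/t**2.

-9/2

Direct substitution gives 0/0.
Apply L'Hôpital: lim (-3*sin(3*t))/(2*t), still 0/0.
After 2 applications of L'Hôpital's rule the quotient is (-9*cos(3*t))/(2); substituting t = 0 gives -9/2.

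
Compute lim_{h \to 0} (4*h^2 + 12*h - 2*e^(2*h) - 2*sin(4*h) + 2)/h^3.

56/3

Substitution gives 0/0 (the numerator vanishes to order 3).
Expand each term to order h^3: the coefficient of h^3 in -2·e^(2h) is -8/3 and in -2·sin(4h) is 64/3.
Lower-order terms cancel with the polynomial part, so the numerator is (56/3)·h^3 + o(h^3), and the limit is (56/3)/(1) = 56/3.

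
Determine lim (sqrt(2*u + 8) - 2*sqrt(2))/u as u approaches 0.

A 0/0 form; rationalise with √(8 + 2u) + √8. This collapses the numerator to 2u, leaving 2/(√(8 + 2u) + √8) → 2/(2√8) = √(2)/4.

√(2)/4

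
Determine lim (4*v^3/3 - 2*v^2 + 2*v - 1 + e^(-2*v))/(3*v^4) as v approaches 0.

2/9

Direct substitution gives 0/0.
Apply L'Hôpital: lim (4*v^2 - 4*v + 2 - 2*e^(-2*v))/(12*v^3), still 0/0.
Apply L'Hôpital: lim (8*v - 4 + 4*e^(-2*v))/(36*v^2), still 0/0.
Apply L'Hôpital: lim (8 - 8*e^(-2*v))/(72*v), still 0/0.
After 4 applications of L'Hôpital's rule the quotient is (16*e^(-2*v))/(72); substituting v = 0 gives 2/9.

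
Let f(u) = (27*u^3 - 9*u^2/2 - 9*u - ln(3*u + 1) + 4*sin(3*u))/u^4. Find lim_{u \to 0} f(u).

81/4

Substitution gives 0/0; apply L'Hôpital's rule 4 times.
After differentiating numerator and denominator 4 times the quotient is (324*sin(3*u) + 486/(3*u + 1)^4)/(24); at u = 0 this is 81/4.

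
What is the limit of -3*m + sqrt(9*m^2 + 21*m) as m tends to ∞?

7/2

This has the form ∞ − ∞. Multiply and divide by the conjugate √(9*m^2 + 21*m) + 3m.
That gives (21m) / (√(9*m^2 + 21*m) + 3m).
Divide numerator and denominator by m: the limit is 21/(2·3) = 7/2.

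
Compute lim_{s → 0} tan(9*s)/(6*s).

3/2

Substitution gives 0/0.
Since tan(u)/u → 1 as u → 0, tan(9s)/(9s) → 1 and the limit is 9/6 = 3/2.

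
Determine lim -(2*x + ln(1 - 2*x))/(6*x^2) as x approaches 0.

Direct substitution gives 0/0.
Apply L'Hôpital: lim (2 - 2/(1 - 2*x))/(-12*x), still 0/0.
After 2 applications of L'Hôpital's rule the quotient is (-4/(1 - 2*x)^2)/(-12); substituting x = 0 gives 1/3.

1/3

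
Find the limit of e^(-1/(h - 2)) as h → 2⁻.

As h → 2⁻, -1/(h - 2) → +∞, so e^(-1/(h - 2)) → ∞.

∞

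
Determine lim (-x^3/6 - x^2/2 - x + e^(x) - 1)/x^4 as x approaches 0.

Direct substitution gives 0/0.
Apply L'Hôpital: lim (-x^2/2 - x + e^(x) - 1)/(4*x^3), still 0/0.
Apply L'Hôpital: lim (-x + e^(x) - 1)/(12*x^2), still 0/0.
Apply L'Hôpital: lim (e^(x) - 1)/(24*x), still 0/0.
After 4 applications of L'Hôpital's rule the quotient is (e^(x))/(24); substituting x = 0 gives 1/24.

1/24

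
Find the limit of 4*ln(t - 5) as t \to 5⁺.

As t → 5⁺, t - 5 → 0⁺ and ln(t - 5) → −∞.
Multiplying by 4 gives -∞.

-∞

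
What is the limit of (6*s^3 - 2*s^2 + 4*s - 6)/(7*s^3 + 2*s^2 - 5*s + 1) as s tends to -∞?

Numerator and denominator both have degree 3.
Dividing every term by s^3, all lower-order terms vanish and the limit is the ratio of leading coefficients, 6/(7) = 6/7.

6/7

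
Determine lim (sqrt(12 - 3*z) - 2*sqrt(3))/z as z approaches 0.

Substitution gives 0/0. Multiply numerator and denominator by the conjugate √(12 - 3z) + √12.
The numerator becomes (12 - 3z) − 12 = -3z, so the expression simplifies to -3/(√(12 - 3z) + √12).
Letting z → 0 gives -3/(2√12) = -√(3)/4.

-√(3)/4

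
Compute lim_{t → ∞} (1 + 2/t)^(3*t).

Let L be the limit and take ln: ln L = lim (3t)·ln(1 + 2/t) = lim (3t)·(2/t + O(1/t²)) = 6.
Hence L = e^(6).

e^(6)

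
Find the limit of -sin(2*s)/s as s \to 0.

Substitution gives 0/0.
Write it as (2/(-1))·sin(2s)/(2s); since sin(u)/u → 1, the limit is -2.

-2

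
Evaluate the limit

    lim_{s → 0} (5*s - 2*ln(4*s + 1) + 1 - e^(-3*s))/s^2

Substitution gives 0/0; apply L'Hôpital's rule 2 times.
After differentiating numerator and denominator 2 times the quotient is (-9*e^(-3*s) + 32/(4*s + 1)^2)/(2); at s = 0 this is 23/2.

23/2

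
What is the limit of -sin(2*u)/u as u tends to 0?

-2

Substitution gives 0/0.
Write it as (2/(-1))·sin(2u)/(2u); since sin(θ)/θ → 1, the limit is -2.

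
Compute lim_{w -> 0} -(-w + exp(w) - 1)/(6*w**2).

Direct substitution gives 0/0.
Apply L'Hôpital: lim (e^(w) - 1)/(-12*w), still 0/0.
After 2 applications of L'Hôpital's rule the quotient is (e^(w))/(-12); substituting w = 0 gives -1/12.

-1/12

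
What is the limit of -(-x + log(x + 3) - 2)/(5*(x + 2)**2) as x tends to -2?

Direct substitution gives 0/0.
Apply L'Hôpital: lim (-1 + 1/(x + 3))/(-10*x - 20), still 0/0.
After 2 applications of L'Hôpital's rule the quotient is (-1/(x + 3)^2)/(-10); substituting x = -2 gives 1/10.

1/10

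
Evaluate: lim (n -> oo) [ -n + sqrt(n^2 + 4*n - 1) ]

An ∞ − ∞ form. Rationalising with the conjugate, the difference becomes (4n - 1) / (√(n^2 + 4*n - 1) + n).
For large n the denominator behaves like 2·n, so the quotient tends to 4/2 = 2.

2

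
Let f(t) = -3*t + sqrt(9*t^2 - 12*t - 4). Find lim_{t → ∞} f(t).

-2

An ∞ − ∞ form. Rationalising with the conjugate, the difference becomes (-12t - 4) / (√(9*t^2 - 12*t - 4) + 3t).
For large t the denominator behaves like 2·3t, so the quotient tends to -12/6 = -2.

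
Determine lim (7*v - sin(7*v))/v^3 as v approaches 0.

Direct substitution gives 0/0.
Apply L'Hôpital: lim (7 - 7*cos(7*v))/(3*v^2), still 0/0.
Apply L'Hôpital: lim (49*sin(7*v))/(6*v), still 0/0.
After 3 applications of L'Hôpital's rule the quotient is (343*cos(7*v))/(6); substituting v = 0 gives 343/6.

343/6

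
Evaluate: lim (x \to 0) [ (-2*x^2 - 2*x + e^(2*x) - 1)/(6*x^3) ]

2/9

Direct substitution gives 0/0.
Apply L'Hôpital: lim (-4*x + 2*e^(2*x) - 2)/(18*x^2), still 0/0.
Apply L'Hôpital: lim (4*e^(2*x) - 4)/(36*x), still 0/0.
After 3 applications of L'Hôpital's rule the quotient is (8*e^(2*x))/(36); substituting x = 0 gives 2/9.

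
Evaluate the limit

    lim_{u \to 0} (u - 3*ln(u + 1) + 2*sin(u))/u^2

3/2

Substitution gives 0/0 (the numerator vanishes to order 2).
Expand each term to order u^2: the coefficient of u^2 in -3·ln(1 + u) is 3/2 and in 2·sin(u) is 0.
Lower-order terms cancel with the polynomial part, so the numerator is (3/2)·u^2 + o(u^2), and the limit is (3/2)/(1) = 3/2.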